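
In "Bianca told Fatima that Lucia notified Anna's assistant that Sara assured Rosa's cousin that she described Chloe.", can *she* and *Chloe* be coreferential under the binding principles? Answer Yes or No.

*Chloe* is an R-expression; Principle C requires it to be free (not bound by any c-commanding expression).
— she: subject of the clause headed by 'described'; the pronoun c-commands the R-expression — coreference blocked (Principle C).

No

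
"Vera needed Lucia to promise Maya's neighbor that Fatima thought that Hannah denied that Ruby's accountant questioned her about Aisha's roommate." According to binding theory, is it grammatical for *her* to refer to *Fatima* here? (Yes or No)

*Fatima* is an R-expression; Principle C requires it to be free (not bound by any c-commanding expression).
— her: object of the clause headed by 'questioned'; the pronoun does not c-command the R-expression — coreference allowed.

Yes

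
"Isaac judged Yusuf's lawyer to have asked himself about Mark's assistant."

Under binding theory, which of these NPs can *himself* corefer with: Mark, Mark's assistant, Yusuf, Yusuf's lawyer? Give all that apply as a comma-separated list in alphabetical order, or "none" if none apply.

*himself* is a reflexive; Principle A requires it to be bound within its binding domain — the clause headed by 'asked'.
— Mark: possessor inside the second object DP of the clause headed by 'asked'; does not c-command the reflexive — cannot bind it (Principle A).
— Mark's assistant: second object of the clause headed by 'asked'; does not c-command the reflexive — cannot bind it (Principle A).
— Yusuf: possessor inside the subject DP of the clause headed by 'asked'; does not c-command the reflexive — cannot bind it (Principle A).
— Yusuf's lawyer: subject of the clause headed by 'asked'; c-commands the reflexive within its binding domain — allowed (Principle A).

Yusuf's lawyer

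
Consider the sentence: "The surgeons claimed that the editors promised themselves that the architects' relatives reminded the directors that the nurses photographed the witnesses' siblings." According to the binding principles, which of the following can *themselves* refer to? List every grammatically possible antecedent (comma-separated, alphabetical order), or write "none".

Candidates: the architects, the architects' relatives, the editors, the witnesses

*themselves* is a reflexive; Principle A requires it to be bound within its binding domain — the clause headed by 'promised'.
— the architects: possessor inside the subject DP of the clause headed by 'reminded'; does not c-command the reflexive — cannot bind it (Principle A).
— the architects' relatives: subject of the clause headed by 'reminded'; does not c-command the reflexive — cannot bind it (Principle A).
— the editors: subject of the clause headed by 'promised'; c-commands the reflexive within its binding domain — allowed (Principle A).
— the witnesses: possessor inside the object DP of the clause headed by 'photographed'; does not c-command the reflexive — cannot bind it (Principle A).

the editors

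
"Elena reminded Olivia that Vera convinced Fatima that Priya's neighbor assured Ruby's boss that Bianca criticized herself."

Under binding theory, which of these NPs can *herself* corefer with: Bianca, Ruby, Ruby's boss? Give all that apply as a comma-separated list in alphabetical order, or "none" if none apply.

*herself* is a reflexive; Principle A requires it to be bound within its binding domain — the clause headed by 'criticized'.
— Bianca: subject of the clause headed by 'criticized'; c-commands the reflexive within its binding domain — allowed (Principle A).
— Ruby: possessor inside the object DP of the clause headed by 'assured'; does not c-command the reflexive — cannot bind it (Principle A).
— Ruby's boss: object of the clause headed by 'assured'; c-commands the reflexive but lies outside its binding domain — cannot bind it (Principle A).

Bianca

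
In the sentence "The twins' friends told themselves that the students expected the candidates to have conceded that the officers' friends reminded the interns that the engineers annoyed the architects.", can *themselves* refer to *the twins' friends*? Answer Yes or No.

Yes

*themselves* is a reflexive; Principle A requires it to be bound within its binding domain — the matrix clause.
— the twins' friends: subject of the matrix clause; c-commands the reflexive within its binding domain — allowed (Principle A).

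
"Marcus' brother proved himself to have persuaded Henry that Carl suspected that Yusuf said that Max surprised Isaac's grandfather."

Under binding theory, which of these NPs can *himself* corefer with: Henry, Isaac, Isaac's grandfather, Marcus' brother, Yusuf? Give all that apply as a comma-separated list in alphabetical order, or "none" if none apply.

*himself* is a reflexive; Principle A requires it to be bound within its binding domain — the matrix clause.
— Henry: object of the clause headed by 'persuaded'; does not c-command the reflexive — cannot bind it (Principle A).
— Isaac: possessor inside the object DP of the clause headed by 'surprised'; does not c-command the reflexive — cannot bind it (Principle A).
— Isaac's grandfather: object of the clause headed by 'surprised'; does not c-command the reflexive — cannot bind it (Principle A).
— Marcus' brother: subject of the matrix clause; c-commands the reflexive within its binding domain — allowed (Principle A).
— Yusuf: subject of the clause headed by 'said'; does not c-command the reflexive — cannot bind it (Principle A).

Marcus' brother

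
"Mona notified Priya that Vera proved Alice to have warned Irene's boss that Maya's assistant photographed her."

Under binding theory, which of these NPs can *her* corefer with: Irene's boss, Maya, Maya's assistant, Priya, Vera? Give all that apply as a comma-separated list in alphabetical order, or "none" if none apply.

*her* is a pronoun; Principle B requires it to be free in its binding domain — the clause headed by 'photographed'.
— Irene's boss: object of the clause headed by 'warned'; c-commands the pronoun but lies outside its binding domain — allowed.
— Maya: possessor inside the subject DP of the clause headed by 'photographed'; does not c-command the pronoun — Principle B does not apply; allowed.
— Maya's assistant: subject of the clause headed by 'photographed'; c-commands the pronoun within its binding domain — blocked (Principle B).
— Priya: object of the matrix clause; c-commands the pronoun but lies outside its binding domain — allowed.
— Vera: subject of the clause headed by 'proved'; c-commands the pronoun but lies outside its binding domain — allowed.

Irene's boss, Maya, Priya, Vera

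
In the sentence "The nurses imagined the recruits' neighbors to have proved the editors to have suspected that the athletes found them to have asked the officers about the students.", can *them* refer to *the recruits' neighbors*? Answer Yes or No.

Yes

*them* is a pronoun; Principle B requires it to be free in its binding domain — the clause headed by 'found'.
— the recruits' neighbors: subject of the clause headed by 'proved'; c-commands the pronoun but lies outside its binding domain — allowed.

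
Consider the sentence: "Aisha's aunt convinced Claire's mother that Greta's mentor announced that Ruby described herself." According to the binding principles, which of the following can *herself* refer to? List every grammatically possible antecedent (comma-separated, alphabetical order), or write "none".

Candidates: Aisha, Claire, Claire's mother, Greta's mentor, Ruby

*herself* is a reflexive; Principle A requires it to be bound within its binding domain — the clause headed by 'described'.
— Aisha: possessor inside the subject DP of the matrix clause; does not c-command the reflexive — cannot bind it (Principle A).
— Claire: possessor inside the object DP of the matrix clause; does not c-command the reflexive — cannot bind it (Principle A).
— Claire's mother: object of the matrix clause; c-commands the reflexive but lies outside its binding domain — cannot bind it (Principle A).
— Greta's mentor: subject of the clause headed by 'announced'; c-commands the reflexive but lies outside its binding domain — cannot bind it (Principle A).
— Ruby: subject of the clause headed by 'described'; c-commands the reflexive within its binding domain — allowed (Principle A).

Ruby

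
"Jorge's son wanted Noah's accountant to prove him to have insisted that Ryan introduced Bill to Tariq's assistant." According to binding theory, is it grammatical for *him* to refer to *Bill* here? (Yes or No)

No

*Bill* is an R-expression; Principle C requires it to be free (not bound by any c-commanding expression).
— him: subject of the clause headed by 'insisted'; the pronoun c-commands the R-expression — coreference blocked (Principle C).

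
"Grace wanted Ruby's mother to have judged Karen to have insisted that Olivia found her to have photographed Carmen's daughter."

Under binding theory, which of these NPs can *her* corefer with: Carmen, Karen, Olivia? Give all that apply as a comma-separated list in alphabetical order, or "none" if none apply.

*her* is a pronoun; Principle B requires it to be free in its binding domain — the clause headed by 'found'.
— Carmen: possessor inside the object DP of the clause headed by 'photographed'; is c-commanded by the pronoun; coreference would bind this R-expression — blocked (Principle C).
— Karen: subject of the clause headed by 'insisted'; c-commands the pronoun but lies outside its binding domain — allowed.
— Olivia: subject of the clause headed by 'found'; c-commands the pronoun within its binding domain — blocked (Principle B).

Karen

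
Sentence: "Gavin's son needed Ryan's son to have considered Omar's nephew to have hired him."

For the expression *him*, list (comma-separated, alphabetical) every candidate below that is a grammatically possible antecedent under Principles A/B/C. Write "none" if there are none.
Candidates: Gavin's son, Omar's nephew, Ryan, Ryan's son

*him* is a pronoun; Principle B requires it to be free in its binding domain — the clause headed by 'hired'.
— Gavin's son: subject of the matrix clause; c-commands the pronoun but lies outside its binding domain — allowed.
— Omar's nephew: subject of the clause headed by 'hired'; c-commands the pronoun within its binding domain — blocked (Principle B).
— Ryan: possessor inside the subject DP of the clause headed by 'considered'; does not c-command the pronoun — Principle B does not apply; allowed.
— Ryan's son: subject of the clause headed by 'considered'; c-commands the pronoun but lies outside its binding domain — allowed.

Gavin's son, Ryan, Ryan's son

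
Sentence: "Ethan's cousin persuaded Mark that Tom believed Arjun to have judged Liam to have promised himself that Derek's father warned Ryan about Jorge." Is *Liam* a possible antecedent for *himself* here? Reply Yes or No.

*himself* is a reflexive; Principle A requires it to be bound within its binding domain — the clause headed by 'promised'.
— Liam: subject of the clause headed by 'promised'; c-commands the reflexive within its binding domain — allowed (Principle A).

Yes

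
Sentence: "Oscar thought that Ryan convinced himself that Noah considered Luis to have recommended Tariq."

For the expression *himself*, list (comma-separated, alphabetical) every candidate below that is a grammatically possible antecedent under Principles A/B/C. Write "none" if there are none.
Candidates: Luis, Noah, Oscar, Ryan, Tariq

*himself* is a reflexive; Principle A requires it to be bound within its binding domain — the clause headed by 'convinced'.
— Luis: subject of the clause headed by 'recommended'; does not c-command the reflexive — cannot bind it (Principle A).
— Noah: subject of the clause headed by 'considered'; does not c-command the reflexive — cannot bind it (Principle A).
— Oscar: subject of the matrix clause; c-commands the reflexive but lies outside its binding domain — cannot bind it (Principle A).
— Ryan: subject of the clause headed by 'convinced'; c-commands the reflexive within its binding domain — allowed (Principle A).
— Tariq: object of the clause headed by 'recommended'; does not c-command the reflexive — cannot bind it (Principle A).

Ryan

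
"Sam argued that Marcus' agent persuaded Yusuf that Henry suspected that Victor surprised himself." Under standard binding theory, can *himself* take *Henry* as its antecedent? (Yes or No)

*himself* is a reflexive; Principle A requires it to be bound within its binding domain — the clause headed by 'surprised'.
— Henry: subject of the clause headed by 'suspected'; c-commands the reflexive but lies outside its binding domain — cannot bind it (Principle A).

No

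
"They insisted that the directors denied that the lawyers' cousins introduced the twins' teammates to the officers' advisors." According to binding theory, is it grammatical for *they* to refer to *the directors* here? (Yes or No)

No

*the directors* is an R-expression; Principle C requires it to be free (not bound by any c-commanding expression).
— they: subject of the matrix clause; the pronoun c-commands the R-expression — coreference blocked (Principle C).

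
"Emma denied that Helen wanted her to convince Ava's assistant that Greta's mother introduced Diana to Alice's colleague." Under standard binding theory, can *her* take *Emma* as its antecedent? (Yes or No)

*her* is a pronoun; Principle B requires it to be free in its binding domain — the clause headed by 'wanted'.
— Emma: subject of the matrix clause; c-commands the pronoun but lies outside its binding domain — allowed.

Yes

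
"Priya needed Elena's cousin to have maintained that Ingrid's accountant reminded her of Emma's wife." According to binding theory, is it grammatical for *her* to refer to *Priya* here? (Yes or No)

Yes

*Priya* is an R-expression; Principle C requires it to be free (not bound by any c-commanding expression).
— her: object of the clause headed by 'reminded'; the pronoun does not c-command the R-expression — coreference allowed.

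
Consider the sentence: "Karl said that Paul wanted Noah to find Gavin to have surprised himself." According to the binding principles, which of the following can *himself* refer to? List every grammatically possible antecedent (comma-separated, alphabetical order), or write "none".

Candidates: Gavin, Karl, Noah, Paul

*himself* is a reflexive; Principle A requires it to be bound within its binding domain — the clause headed by 'surprised'.
— Gavin: subject of the clause headed by 'surprised'; c-commands the reflexive within its binding domain — allowed (Principle A).
— Karl: subject of the matrix clause; c-commands the reflexive but lies outside its binding domain — cannot bind it (Principle A).
— Noah: subject of the clause headed by 'find'; c-commands the reflexive but lies outside its binding domain — cannot bind it (Principle A).
— Paul: subject of the clause headed by 'wanted'; c-commands the reflexive but lies outside its binding domain — cannot bind it (Principle A).

Gavin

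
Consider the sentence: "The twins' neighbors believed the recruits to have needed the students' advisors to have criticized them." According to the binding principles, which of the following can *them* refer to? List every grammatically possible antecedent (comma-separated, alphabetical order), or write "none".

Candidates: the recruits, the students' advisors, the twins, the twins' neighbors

the recruits, the twins, the twins' neighbors

*them* is a pronoun; Principle B requires it to be free in its binding domain — the clause headed by 'criticized'.
— the recruits: subject of the clause headed by 'needed'; c-commands the pronoun but lies outside its binding domain — allowed.
— the students' advisors: subject of the clause headed by 'criticized'; c-commands the pronoun within its binding domain — blocked (Principle B).
— the twins: possessor inside the subject DP of the matrix clause; does not c-command the pronoun — Principle B does not apply; allowed.
— the twins' neighbors: subject of the matrix clause; c-commands the pronoun but lies outside its binding domain — allowed.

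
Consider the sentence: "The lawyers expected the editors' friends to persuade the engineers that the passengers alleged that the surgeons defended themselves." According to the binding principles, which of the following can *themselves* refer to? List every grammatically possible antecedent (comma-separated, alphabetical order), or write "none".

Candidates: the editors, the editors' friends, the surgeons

the surgeons

*themselves* is a reflexive; Principle A requires it to be bound within its binding domain — the clause headed by 'defended'.
— the editors: possessor inside the subject DP of the clause headed by 'persuade'; does not c-command the reflexive — cannot bind it (Principle A).
— the editors' friends: subject of the clause headed by 'persuade'; c-commands the reflexive but lies outside its binding domain — cannot bind it (Principle A).
— the surgeons: subject of the clause headed by 'defended'; c-commands the reflexive within its binding domain — allowed (Principle A).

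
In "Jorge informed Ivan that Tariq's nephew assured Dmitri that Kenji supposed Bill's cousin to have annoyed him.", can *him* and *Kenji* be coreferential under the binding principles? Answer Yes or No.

*Kenji* is an R-expression; Principle C requires it to be free (not bound by any c-commanding expression).
— him: object of the clause headed by 'annoyed'; the pronoun does not c-command the R-expression — coreference allowed.

Yes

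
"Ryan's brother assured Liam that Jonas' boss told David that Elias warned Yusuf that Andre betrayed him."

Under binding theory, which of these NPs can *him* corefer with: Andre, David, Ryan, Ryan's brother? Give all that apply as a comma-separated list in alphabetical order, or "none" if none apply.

*him* is a pronoun; Principle B requires it to be free in its binding domain — the clause headed by 'betrayed'.
— Andre: subject of the clause headed by 'betrayed'; c-commands the pronoun within its binding domain — blocked (Principle B).
— David: object of the clause headed by 'told'; c-commands the pronoun but lies outside its binding domain — allowed.
— Ryan: possessor inside the subject DP of the matrix clause; does not c-command the pronoun — Principle B does not apply; allowed.
— Ryan's brother: subject of the matrix clause; c-commands the pronoun but lies outside its binding domain — allowed.

David, Ryan, Ryan's brother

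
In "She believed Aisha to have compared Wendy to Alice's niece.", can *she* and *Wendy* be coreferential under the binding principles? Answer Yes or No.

*Wendy* is an R-expression; Principle C requires it to be free (not bound by any c-commanding expression).
— she: subject of the matrix clause; the pronoun c-commands the R-expression — coreference blocked (Principle C).

No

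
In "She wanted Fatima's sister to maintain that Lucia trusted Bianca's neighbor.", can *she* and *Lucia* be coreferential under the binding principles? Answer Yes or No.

*Lucia* is an R-expression; Principle C requires it to be free (not bound by any c-commanding expression).
— she: subject of the matrix clause; the pronoun c-commands the R-expression — coreference blocked (Principle C).

No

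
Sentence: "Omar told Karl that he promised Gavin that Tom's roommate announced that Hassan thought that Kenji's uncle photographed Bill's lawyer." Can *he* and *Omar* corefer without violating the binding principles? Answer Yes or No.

Yes

*Omar* is an R-expression; Principle C requires it to be free (not bound by any c-commanding expression).
— he: subject of the clause headed by 'promised'; the pronoun does not c-command the R-expression — coreference allowed.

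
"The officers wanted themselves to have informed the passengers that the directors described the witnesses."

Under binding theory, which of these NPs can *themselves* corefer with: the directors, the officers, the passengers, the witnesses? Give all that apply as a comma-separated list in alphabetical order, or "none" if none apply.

the officers

*themselves* is a reflexive; Principle A requires it to be bound within its binding domain — the matrix clause.
— the directors: subject of the clause headed by 'described'; does not c-command the reflexive — cannot bind it (Principle A).
— the officers: subject of the matrix clause; c-commands the reflexive within its binding domain — allowed (Principle A).
— the passengers: object of the clause headed by 'informed'; does not c-command the reflexive — cannot bind it (Principle A).
— the witnesses: object of the clause headed by 'described'; does not c-command the reflexive — cannot bind it (Principle A).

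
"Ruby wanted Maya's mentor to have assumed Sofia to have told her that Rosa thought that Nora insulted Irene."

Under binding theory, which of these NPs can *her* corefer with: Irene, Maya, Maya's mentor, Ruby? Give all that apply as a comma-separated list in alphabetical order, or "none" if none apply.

*her* is a pronoun; Principle B requires it to be free in its binding domain — the clause headed by 'told'.
— Irene: object of the clause headed by 'insulted'; is c-commanded by the pronoun; coreference would bind this R-expression — blocked (Principle C).
— Maya: possessor inside the subject DP of the clause headed by 'assumed'; does not c-command the pronoun — Principle B does not apply; allowed.
— Maya's mentor: subject of the clause headed by 'assumed'; c-commands the pronoun but lies outside its binding domain — allowed.
— Ruby: subject of the matrix clause; c-commands the pronoun but lies outside its binding domain — allowed.

Maya, Maya's mentor, Ruby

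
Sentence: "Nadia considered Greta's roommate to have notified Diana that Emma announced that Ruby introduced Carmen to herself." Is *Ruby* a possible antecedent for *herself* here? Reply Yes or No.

*herself* is a reflexive; Principle A requires it to be bound within its binding domain — the clause headed by 'introduced'.
— Ruby: subject of the clause headed by 'introduced'; c-commands the reflexive within its binding domain — allowed (Principle A).

Yes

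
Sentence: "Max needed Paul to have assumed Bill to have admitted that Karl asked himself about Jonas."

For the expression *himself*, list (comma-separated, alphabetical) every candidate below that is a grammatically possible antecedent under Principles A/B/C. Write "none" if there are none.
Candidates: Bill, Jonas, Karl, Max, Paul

*himself* is a reflexive; Principle A requires it to be bound within its binding domain — the clause headed by 'asked'.
— Bill: subject of the clause headed by 'admitted'; c-commands the reflexive but lies outside its binding domain — cannot bind it (Principle A).
— Jonas: second object of the clause headed by 'asked'; does not c-command the reflexive — cannot bind it (Principle A).
— Karl: subject of the clause headed by 'asked'; c-commands the reflexive within its binding domain — allowed (Principle A).
— Max: subject of the matrix clause; c-commands the reflexive but lies outside its binding domain — cannot bind it (Principle A).
— Paul: subject of the clause headed by 'assumed'; c-commands the reflexive but lies outside its binding domain — cannot bind it (Principle A).

Karl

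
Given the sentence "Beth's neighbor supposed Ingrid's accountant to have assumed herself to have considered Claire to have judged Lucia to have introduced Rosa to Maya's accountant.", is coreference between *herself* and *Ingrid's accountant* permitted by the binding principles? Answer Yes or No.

*herself* is a reflexive; Principle A requires it to be bound within its binding domain — the clause headed by 'assumed'.
— Ingrid's accountant: subject of the clause headed by 'assumed'; c-commands the reflexive within its binding domain — allowed (Principle A).

Yes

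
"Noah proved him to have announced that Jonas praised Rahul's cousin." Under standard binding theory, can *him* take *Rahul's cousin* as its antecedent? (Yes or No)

*him* is a pronoun; Principle B requires it to be free in its binding domain — the matrix clause.
— Rahul's cousin: object of the clause headed by 'praised'; is c-commanded by the pronoun; coreference would bind this R-expression — blocked (Principle C).

No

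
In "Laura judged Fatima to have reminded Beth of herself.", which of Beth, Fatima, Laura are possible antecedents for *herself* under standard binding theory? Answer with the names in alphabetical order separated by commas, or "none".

*herself* is a reflexive; Principle A requires it to be bound within its binding domain — the clause headed by 'reminded'.
— Beth: object of the clause headed by 'reminded'; c-commands the reflexive within its binding domain — allowed (Principle A).
— Fatima: subject of the clause headed by 'reminded'; c-commands the reflexive within its binding domain — allowed (Principle A).
— Laura: subject of the matrix clause; c-commands the reflexive but lies outside its binding domain — cannot bind it (Principle A).

Beth, Fatima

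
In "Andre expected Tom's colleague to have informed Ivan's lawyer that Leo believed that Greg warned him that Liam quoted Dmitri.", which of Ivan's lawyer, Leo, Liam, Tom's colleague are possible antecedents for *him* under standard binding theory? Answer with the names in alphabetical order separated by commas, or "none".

*him* is a pronoun; Principle B requires it to be free in its binding domain — the clause headed by 'warned'.
— Ivan's lawyer: object of the clause headed by 'informed'; c-commands the pronoun but lies outside its binding domain — allowed.
— Leo: subject of the clause headed by 'believed'; c-commands the pronoun but lies outside its binding domain — allowed.
— Liam: subject of the clause headed by 'quoted'; is c-commanded by the pronoun; coreference would bind this R-expression — blocked (Principle C).
— Tom's colleague: subject of the clause headed by 'informed'; c-commands the pronoun but lies outside its binding domain — allowed.

Ivan's lawyer, Leo, Tom's colleague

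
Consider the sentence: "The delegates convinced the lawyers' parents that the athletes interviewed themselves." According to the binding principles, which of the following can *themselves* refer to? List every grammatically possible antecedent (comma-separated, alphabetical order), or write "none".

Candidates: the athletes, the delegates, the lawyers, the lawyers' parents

*themselves* is a reflexive; Principle A requires it to be bound within its binding domain — the clause headed by 'interviewed'.
— the athletes: subject of the clause headed by 'interviewed'; c-commands the reflexive within its binding domain — allowed (Principle A).
— the delegates: subject of the matrix clause; c-commands the reflexive but lies outside its binding domain — cannot bind it (Principle A).
— the lawyers: possessor inside the object DP of the matrix clause; does not c-command the reflexive — cannot bind it (Principle A).
— the lawyers' parents: object of the matrix clause; c-commands the reflexive but lies outside its binding domain — cannot bind it (Principle A).

the athletes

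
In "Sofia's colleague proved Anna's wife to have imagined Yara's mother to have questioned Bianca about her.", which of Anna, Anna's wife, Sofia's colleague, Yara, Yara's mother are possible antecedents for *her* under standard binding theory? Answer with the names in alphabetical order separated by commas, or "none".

*her* is a pronoun; Principle B requires it to be free in its binding domain — the clause headed by 'questioned'.
— Anna: possessor inside the subject DP of the clause headed by 'imagined'; does not c-command the pronoun — Principle B does not apply; allowed.
— Anna's wife: subject of the clause headed by 'imagined'; c-commands the pronoun but lies outside its binding domain — allowed.
— Sofia's colleague: subject of the matrix clause; c-commands the pronoun but lies outside its binding domain — allowed.
— Yara: possessor inside the subject DP of the clause headed by 'questioned'; does not c-command the pronoun — Principle B does not apply; allowed.
— Yara's mother: subject of the clause headed by 'questioned'; c-commands the pronoun within its binding domain — blocked (Principle B).

Anna, Anna's wife, Sofia's colleague, Yara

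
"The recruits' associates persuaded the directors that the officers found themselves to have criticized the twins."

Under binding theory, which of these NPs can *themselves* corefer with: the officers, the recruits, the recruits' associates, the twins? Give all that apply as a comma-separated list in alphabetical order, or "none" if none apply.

*themselves* is a reflexive; Principle A requires it to be bound within its binding domain — the clause headed by 'found'.
— the officers: subject of the clause headed by 'found'; c-commands the reflexive within its binding domain — allowed (Principle A).
— the recruits: possessor inside the subject DP of the matrix clause; does not c-command the reflexive — cannot bind it (Principle A).
— the recruits' associates: subject of the matrix clause; c-commands the reflexive but lies outside its binding domain — cannot bind it (Principle A).
— the twins: object of the clause headed by 'criticized'; does not c-command the reflexive — cannot bind it (Principle A).

the officers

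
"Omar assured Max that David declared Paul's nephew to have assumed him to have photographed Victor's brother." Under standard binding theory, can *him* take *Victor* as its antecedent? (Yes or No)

*him* is a pronoun; Principle B requires it to be free in its binding domain — the clause headed by 'assumed'.
— Victor: possessor inside the object DP of the clause headed by 'photographed'; is c-commanded by the pronoun; coreference would bind this R-expression — blocked (Principle C).

No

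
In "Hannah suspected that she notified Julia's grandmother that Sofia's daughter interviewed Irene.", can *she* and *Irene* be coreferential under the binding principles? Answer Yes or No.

*Irene* is an R-expression; Principle C requires it to be free (not bound by any c-commanding expression).
— she: subject of the clause headed by 'notified'; the pronoun c-commands the R-expression — coreference blocked (Principle C).

No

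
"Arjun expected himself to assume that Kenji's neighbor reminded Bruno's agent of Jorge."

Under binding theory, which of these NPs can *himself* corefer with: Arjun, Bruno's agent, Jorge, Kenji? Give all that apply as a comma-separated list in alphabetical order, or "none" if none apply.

*himself* is a reflexive; Principle A requires it to be bound within its binding domain — the matrix clause.
— Arjun: subject of the matrix clause; c-commands the reflexive within its binding domain — allowed (Principle A).
— Bruno's agent: object of the clause headed by 'reminded'; does not c-command the reflexive — cannot bind it (Principle A).
— Jorge: second object of the clause headed by 'reminded'; does not c-command the reflexive — cannot bind it (Principle A).
— Kenji: possessor inside the subject DP of the clause headed by 'reminded'; does not c-command the reflexive — cannot bind it (Principle A).

Arjun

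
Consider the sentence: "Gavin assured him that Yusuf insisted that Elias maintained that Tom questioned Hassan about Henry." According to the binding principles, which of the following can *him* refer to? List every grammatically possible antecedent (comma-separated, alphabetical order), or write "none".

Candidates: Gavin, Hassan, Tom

none

*him* is a pronoun; Principle B requires it to be free in its binding domain — the matrix clause.
— Gavin: subject of the matrix clause; c-commands the pronoun within its binding domain — blocked (Principle B).
— Hassan: object of the clause headed by 'questioned'; is c-commanded by the pronoun; coreference would bind this R-expression — blocked (Principle C).
— Tom: subject of the clause headed by 'questioned'; is c-commanded by the pronoun; coreference would bind this R-expression — blocked (Principle C).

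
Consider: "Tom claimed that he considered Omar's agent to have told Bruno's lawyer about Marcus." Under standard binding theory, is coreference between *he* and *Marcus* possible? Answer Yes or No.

No

*Marcus* is an R-expression; Principle C requires it to be free (not bound by any c-commanding expression).
— he: subject of the clause headed by 'considered'; the pronoun c-commands the R-expression — coreference blocked (Principle C).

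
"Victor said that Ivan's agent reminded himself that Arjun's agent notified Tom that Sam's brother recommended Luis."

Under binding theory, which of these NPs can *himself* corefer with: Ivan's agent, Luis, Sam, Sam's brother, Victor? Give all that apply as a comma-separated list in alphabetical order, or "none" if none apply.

*himself* is a reflexive; Principle A requires it to be bound within its binding domain — the clause headed by 'reminded'.
— Ivan's agent: subject of the clause headed by 'reminded'; c-commands the reflexive within its binding domain — allowed (Principle A).
— Luis: object of the clause headed by 'recommended'; does not c-command the reflexive — cannot bind it (Principle A).
— Sam: possessor inside the subject DP of the clause headed by 'recommended'; does not c-command the reflexive — cannot bind it (Principle A).
— Sam's brother: subject of the clause headed by 'recommended'; does not c-command the reflexive — cannot bind it (Principle A).
— Victor: subject of the matrix clause; c-commands the reflexive but lies outside its binding domain — cannot bind it (Principle A).

Ivan's agent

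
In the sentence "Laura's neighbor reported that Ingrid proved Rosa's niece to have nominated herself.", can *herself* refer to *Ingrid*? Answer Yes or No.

No

*herself* is a reflexive; Principle A requires it to be bound within its binding domain — the clause headed by 'nominated'.
— Ingrid: subject of the clause headed by 'proved'; c-commands the reflexive but lies outside its binding domain — cannot bind it (Principle A).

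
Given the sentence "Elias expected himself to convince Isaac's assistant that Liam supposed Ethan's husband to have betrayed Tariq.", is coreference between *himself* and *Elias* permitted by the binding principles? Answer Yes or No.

*himself* is a reflexive; Principle A requires it to be bound within its binding domain — the matrix clause.
— Elias: subject of the matrix clause; c-commands the reflexive within its binding domain — allowed (Principle A).

Yes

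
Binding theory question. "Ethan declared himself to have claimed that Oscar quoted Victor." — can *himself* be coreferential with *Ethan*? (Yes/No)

Yes

*himself* is a reflexive; Principle A requires it to be bound within its binding domain — the matrix clause.
— Ethan: subject of the matrix clause; c-commands the reflexive within its binding domain — allowed (Principle A).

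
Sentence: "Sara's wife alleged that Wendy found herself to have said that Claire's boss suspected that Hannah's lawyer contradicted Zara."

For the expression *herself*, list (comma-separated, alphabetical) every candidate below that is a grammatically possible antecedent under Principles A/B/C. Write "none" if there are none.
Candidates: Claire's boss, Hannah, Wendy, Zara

*herself* is a reflexive; Principle A requires it to be bound within its binding domain — the clause headed by 'found'.
— Claire's boss: subject of the clause headed by 'suspected'; does not c-command the reflexive — cannot bind it (Principle A).
— Hannah: possessor inside the subject DP of the clause headed by 'contradicted'; does not c-command the reflexive — cannot bind it (Principle A).
— Wendy: subject of the clause headed by 'found'; c-commands the reflexive within its binding domain — allowed (Principle A).
— Zara: object of the clause headed by 'contradicted'; does not c-command the reflexive — cannot bind it (Principle A).

Wendy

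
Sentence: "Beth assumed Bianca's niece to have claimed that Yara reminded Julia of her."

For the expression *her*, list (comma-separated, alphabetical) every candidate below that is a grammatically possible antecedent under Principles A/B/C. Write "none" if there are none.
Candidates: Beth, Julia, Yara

Beth

*her* is a pronoun; Principle B requires it to be free in its binding domain — the clause headed by 'reminded'.
— Beth: subject of the matrix clause; c-commands the pronoun but lies outside its binding domain — allowed.
— Julia: object of the clause headed by 'reminded'; c-commands the pronoun within its binding domain — blocked (Principle B).
— Yara: subject of the clause headed by 'reminded'; c-commands the pronoun within its binding domain — blocked (Principle B).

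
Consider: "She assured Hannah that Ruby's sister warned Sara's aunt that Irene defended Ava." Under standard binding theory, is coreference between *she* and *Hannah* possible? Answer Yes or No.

No

*Hannah* is an R-expression; Principle C requires it to be free (not bound by any c-commanding expression).
— she: subject of the matrix clause; the pronoun c-commands the R-expression — coreference blocked (Principle C).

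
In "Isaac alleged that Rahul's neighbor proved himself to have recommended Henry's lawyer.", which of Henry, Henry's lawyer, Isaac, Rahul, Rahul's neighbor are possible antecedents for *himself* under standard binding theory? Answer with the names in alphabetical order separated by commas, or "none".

Rahul's neighbor

*himself* is a reflexive; Principle A requires it to be bound within its binding domain — the clause headed by 'proved'.
— Henry: possessor inside the object DP of the clause headed by 'recommended'; does not c-command the reflexive — cannot bind it (Principle A).
— Henry's lawyer: object of the clause headed by 'recommended'; does not c-command the reflexive — cannot bind it (Principle A).
— Isaac: subject of the matrix clause; c-commands the reflexive but lies outside its binding domain — cannot bind it (Principle A).
— Rahul: possessor inside the subject DP of the clause headed by 'proved'; does not c-command the reflexive — cannot bind it (Principle A).
— Rahul's neighbor: subject of the clause headed by 'proved'; c-commands the reflexive within its binding domain — allowed (Principle A).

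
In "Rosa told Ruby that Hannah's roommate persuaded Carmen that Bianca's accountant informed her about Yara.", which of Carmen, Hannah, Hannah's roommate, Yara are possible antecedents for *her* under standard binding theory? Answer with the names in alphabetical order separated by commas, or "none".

*her* is a pronoun; Principle B requires it to be free in its binding domain — the clause headed by 'informed'.
— Carmen: object of the clause headed by 'persuaded'; c-commands the pronoun but lies outside its binding domain — allowed.
— Hannah: possessor inside the subject DP of the clause headed by 'persuaded'; does not c-command the pronoun — Principle B does not apply; allowed.
— Hannah's roommate: subject of the clause headed by 'persuaded'; c-commands the pronoun but lies outside its binding domain — allowed.
— Yara: second object of the clause headed by 'informed'; is c-commanded by the pronoun; coreference would bind this R-expression — blocked (Principle C).

Carmen, Hannah, Hannah's roommate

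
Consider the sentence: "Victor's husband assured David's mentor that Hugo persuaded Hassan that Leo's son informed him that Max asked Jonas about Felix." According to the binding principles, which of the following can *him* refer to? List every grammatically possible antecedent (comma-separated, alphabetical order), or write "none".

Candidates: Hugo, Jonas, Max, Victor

Hugo, Victor

*him* is a pronoun; Principle B requires it to be free in its binding domain — the clause headed by 'informed'.
— Hugo: subject of the clause headed by 'persuaded'; c-commands the pronoun but lies outside its binding domain — allowed.
— Jonas: object of the clause headed by 'asked'; is c-commanded by the pronoun; coreference would bind this R-expression — blocked (Principle C).
— Max: subject of the clause headed by 'asked'; is c-commanded by the pronoun; coreference would bind this R-expression — blocked (Principle C).
— Victor: possessor inside the subject DP of the matrix clause; does not c-command the pronoun — Principle B does not apply; allowed.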